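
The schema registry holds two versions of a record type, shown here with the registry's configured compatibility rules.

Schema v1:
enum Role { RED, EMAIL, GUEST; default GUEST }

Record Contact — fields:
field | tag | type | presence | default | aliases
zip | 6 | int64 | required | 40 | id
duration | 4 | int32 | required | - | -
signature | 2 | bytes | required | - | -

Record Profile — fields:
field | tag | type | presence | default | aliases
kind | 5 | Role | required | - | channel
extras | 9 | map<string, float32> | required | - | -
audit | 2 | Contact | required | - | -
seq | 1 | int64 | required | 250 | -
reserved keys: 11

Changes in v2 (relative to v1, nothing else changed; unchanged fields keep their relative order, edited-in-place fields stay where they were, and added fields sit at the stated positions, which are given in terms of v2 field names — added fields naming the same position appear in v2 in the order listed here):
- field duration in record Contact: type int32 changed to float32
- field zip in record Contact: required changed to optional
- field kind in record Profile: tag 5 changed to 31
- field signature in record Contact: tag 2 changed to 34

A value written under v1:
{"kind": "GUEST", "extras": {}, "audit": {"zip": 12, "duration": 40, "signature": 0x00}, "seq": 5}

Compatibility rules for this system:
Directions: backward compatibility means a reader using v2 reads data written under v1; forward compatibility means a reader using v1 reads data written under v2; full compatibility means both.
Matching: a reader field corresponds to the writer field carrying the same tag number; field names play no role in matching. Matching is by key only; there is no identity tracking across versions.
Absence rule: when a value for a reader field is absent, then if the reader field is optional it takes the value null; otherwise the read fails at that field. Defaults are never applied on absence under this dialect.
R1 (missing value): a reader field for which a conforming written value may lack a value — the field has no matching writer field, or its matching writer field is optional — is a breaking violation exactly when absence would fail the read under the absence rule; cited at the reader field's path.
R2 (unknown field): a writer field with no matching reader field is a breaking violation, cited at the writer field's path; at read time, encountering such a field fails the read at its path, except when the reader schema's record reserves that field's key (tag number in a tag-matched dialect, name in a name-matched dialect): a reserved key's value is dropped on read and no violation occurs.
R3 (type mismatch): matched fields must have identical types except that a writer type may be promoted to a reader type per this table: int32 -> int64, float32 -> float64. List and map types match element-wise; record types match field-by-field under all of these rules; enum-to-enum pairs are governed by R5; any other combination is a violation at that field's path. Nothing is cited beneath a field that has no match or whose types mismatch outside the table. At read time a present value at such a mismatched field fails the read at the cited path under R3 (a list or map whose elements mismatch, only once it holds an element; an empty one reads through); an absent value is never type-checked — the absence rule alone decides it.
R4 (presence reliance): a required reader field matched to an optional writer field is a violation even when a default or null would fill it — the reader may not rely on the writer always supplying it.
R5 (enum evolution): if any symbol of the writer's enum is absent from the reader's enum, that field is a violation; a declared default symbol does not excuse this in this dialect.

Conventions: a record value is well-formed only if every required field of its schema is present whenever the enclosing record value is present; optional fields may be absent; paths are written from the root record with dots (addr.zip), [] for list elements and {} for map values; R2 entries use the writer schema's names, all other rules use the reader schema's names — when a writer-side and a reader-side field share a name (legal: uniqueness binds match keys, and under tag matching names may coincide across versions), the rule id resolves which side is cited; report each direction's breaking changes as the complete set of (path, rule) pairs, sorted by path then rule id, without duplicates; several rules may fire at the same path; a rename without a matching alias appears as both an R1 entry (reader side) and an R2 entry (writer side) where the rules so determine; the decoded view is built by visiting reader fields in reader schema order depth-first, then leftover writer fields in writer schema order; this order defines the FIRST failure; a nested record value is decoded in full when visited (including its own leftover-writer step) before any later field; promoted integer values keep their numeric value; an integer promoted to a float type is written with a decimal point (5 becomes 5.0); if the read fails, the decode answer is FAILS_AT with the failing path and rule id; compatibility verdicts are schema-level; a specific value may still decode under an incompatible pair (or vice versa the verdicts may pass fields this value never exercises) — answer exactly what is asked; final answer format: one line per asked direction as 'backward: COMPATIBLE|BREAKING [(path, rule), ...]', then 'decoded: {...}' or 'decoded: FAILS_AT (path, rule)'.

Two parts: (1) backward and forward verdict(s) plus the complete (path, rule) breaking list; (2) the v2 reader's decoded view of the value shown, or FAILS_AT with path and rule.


the writer's type comes first in each Profile pair
backward for Profile (reader v2, writer v1):
  kind: no writer-side match
  extras <- extras (map<string, float32> -> map<string, float32>, writer required)
  audit <- audit (Contact -> Contact, writer required)
  seq <- seq (int64 -> int64, writer required)
  writer field kind has no reader counterpart
  audit.zip <- audit.zip (int64 -> int64, writer required)
  audit.duration <- audit.duration (int32 -> float32, writer required)
  audit.signature: no writer-side match
  writer field audit.signature has no reader counterpart
  rule R3 violated at audit.duration
  rule R1 violated at audit.signature
  rule R2 violated at audit.signature
  rule R1 violated at kind
  rule R2 violated at kind
  => backward: BREAKING (5)
forward for Profile (reader v1, writer v2):
  kind: no writer-side match
  extras <- extras (map<string, float32> -> map<string, float32>, writer required)
  audit <- audit (Contact -> Contact, writer required)
  seq <- seq (int64 -> int64, writer required)
  writer field kind has no reader counterpart
  audit.zip <- audit.zip (int64 -> int64, writer optional)
  audit.duration <- audit.duration (float32 -> int32, writer required)
  audit.signature: no writer-side match
  writer field audit.signature has no reader counterpart
  rule R3 violated at audit.duration
  rule R1 violated at audit.signature
  rule R2 violated at audit.signature
  rule R1 violated at audit.zip
  rule R4 violated at audit.zip
  rule R1 violated at kind
  rule R2 violated at kind
  => forward: BREAKING (7)
decoding the Profile value with the v2 reader:
  read fails at kind under R1 (no fill)
  => FAILS_AT (kind, R1)

backward: BREAKING [(audit.duration, R3), (audit.signature, R1), (audit.signature, R2), (kind, R1), (kind, R2)]; forward: BREAKING [(audit.duration, R3), (audit.signature, R1), (audit.signature, R2), (audit.zip, R1), (audit.zip, R4), (kind, R1), (kind, R2)]; decoded: FAILS_AT (kind, R1)


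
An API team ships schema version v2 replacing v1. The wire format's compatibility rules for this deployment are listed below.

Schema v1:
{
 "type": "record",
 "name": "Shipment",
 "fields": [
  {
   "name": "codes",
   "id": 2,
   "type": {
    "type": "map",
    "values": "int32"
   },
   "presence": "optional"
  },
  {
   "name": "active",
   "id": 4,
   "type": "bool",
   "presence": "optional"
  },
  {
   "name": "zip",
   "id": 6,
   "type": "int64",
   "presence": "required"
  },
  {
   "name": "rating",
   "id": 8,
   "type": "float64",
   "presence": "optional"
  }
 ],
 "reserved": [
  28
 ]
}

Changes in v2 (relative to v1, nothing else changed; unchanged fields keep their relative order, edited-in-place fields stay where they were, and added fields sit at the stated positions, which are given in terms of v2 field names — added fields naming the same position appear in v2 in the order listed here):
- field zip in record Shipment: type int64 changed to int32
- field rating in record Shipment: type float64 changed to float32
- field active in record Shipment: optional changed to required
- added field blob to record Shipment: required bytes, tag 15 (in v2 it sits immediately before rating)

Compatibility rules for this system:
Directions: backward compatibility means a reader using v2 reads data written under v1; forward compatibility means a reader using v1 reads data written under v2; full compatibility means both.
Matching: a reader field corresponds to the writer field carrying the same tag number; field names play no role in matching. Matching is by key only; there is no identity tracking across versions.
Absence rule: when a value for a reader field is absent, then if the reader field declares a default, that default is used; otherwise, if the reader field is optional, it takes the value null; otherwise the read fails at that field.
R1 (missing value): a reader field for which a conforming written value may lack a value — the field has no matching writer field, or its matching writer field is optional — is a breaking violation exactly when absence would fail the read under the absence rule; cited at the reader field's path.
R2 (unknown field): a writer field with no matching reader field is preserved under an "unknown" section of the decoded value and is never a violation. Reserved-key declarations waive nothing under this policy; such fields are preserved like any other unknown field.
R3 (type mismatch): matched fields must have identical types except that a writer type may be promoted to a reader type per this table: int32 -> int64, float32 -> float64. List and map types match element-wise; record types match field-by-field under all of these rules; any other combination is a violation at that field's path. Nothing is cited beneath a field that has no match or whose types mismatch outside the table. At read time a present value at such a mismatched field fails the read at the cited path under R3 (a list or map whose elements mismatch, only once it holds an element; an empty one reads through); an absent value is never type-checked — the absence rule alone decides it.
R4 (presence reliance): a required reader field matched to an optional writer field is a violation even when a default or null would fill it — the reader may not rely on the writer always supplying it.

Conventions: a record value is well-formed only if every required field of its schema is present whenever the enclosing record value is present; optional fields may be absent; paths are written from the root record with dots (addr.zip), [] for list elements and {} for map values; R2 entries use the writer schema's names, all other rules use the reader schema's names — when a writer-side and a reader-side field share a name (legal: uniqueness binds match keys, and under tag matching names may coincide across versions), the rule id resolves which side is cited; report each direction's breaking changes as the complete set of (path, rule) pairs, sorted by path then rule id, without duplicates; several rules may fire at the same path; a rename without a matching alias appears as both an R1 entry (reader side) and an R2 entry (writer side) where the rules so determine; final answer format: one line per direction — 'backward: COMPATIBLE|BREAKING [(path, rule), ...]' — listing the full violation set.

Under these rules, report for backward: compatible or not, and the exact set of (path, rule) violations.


backward: BREAKING [(active, R1), (active, R4), (blob, R1), (rating, R3), (zip, R3)]

in Shipment below, arrows point writer -> reader
backward pass over Shipment, reader schema v2, writer schema v1:
  codes: map<string, int32> -> map<string, int32>, writer optional; from codes
  active: bool -> bool, writer optional; from active
  zip: int64 -> int32, writer required; from zip
  blob: no writer-side match
  rating: float64 -> float32, writer optional; from rating
  rule R1 violated at active
  rule R4 violated at active
  rule R1 violated at blob
  rule R3 violated at rating
  rule R3 violated at zip
  backward on Shipment therefore BREAKING (5)


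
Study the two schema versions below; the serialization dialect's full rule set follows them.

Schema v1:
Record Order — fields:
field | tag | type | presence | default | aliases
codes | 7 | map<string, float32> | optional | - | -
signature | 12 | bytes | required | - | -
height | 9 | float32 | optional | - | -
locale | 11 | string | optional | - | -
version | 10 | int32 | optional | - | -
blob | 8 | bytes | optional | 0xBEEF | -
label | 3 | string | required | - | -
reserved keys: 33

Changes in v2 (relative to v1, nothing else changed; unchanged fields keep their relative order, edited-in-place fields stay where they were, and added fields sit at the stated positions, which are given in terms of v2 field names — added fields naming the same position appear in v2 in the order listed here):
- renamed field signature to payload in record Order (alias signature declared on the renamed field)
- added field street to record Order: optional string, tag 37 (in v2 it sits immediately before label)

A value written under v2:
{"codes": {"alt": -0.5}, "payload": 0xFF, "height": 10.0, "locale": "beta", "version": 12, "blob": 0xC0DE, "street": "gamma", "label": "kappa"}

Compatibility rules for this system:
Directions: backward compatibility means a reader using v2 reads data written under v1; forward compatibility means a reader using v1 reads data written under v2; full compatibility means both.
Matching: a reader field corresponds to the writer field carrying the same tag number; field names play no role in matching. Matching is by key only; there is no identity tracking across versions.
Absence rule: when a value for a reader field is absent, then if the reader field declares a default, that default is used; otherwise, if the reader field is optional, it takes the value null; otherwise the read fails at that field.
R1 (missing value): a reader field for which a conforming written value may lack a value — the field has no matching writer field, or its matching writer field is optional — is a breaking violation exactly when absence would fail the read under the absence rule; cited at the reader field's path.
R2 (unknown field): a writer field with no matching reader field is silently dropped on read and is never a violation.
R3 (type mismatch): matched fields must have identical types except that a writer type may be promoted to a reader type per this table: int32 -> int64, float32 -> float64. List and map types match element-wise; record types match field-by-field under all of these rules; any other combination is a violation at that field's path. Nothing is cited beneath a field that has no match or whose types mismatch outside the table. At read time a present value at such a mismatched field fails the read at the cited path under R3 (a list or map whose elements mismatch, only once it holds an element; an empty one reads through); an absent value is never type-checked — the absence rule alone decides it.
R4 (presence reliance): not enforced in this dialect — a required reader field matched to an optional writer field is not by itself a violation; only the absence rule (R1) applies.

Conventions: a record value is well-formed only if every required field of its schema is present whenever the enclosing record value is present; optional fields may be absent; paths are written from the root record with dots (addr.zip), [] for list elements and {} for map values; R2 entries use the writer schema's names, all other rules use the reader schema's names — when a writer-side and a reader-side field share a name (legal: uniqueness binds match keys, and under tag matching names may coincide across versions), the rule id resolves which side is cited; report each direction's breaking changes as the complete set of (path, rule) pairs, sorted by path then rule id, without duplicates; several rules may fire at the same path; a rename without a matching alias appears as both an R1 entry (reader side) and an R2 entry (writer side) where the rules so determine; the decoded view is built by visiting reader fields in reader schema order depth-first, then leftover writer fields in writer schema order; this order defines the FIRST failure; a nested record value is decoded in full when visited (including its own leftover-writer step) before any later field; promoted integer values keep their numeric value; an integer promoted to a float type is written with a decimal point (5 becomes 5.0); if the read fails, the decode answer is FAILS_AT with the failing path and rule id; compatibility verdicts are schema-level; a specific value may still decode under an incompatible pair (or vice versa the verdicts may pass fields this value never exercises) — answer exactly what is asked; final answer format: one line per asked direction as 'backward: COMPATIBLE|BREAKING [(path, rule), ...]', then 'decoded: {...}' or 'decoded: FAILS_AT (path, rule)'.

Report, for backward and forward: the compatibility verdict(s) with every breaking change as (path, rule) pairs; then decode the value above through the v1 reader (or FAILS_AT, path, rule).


backward: COMPATIBLE []; forward: COMPATIBLE []; decoded: {"codes": {"alt": -0.5}, "signature": 0xFF, "height": 10.0, "locale": "beta", "version": 12, "blob": 0xC0DE, "label": "kappa"}

each type pair in Order: writer, then reader
backward analysis of Order with v2 as reader and v1 as writer:
  codes: paired with writer codes (map<string, float32> -> map<string, float32>; writer optional)
  payload: paired with writer signature (bytes -> bytes; writer required)
  height: paired with writer height (float32 -> float32; writer optional)
  locale: paired with writer locale (string -> string; writer optional)
  version: paired with writer version (int32 -> int32; writer optional)
  blob: paired with writer blob (bytes -> bytes; writer optional)
  street has no writer counterpart
  label: paired with writer label (string -> string; writer required)
  => no violations; backward on Order: COMPATIBLE
forward analysis of Order with v1 as reader and v2 as writer:
  codes: paired with writer codes (map<string, float32> -> map<string, float32>; writer optional)
  signature: paired with writer payload (bytes -> bytes; writer required)
  height: paired with writer height (float32 -> float32; writer optional)
  locale: paired with writer locale (string -> string; writer optional)
  version: paired with writer version (int32 -> int32; writer optional)
  blob: paired with writer blob (bytes -> bytes; writer optional)
  label: paired with writer label (string -> string; writer required)
  writer street: unknown to reader
  => no violations; forward on Order: COMPATIBLE
decode (reader v1):
  codes := {"alt": -0.5}
  signature := 0xFF (from writer payload)
  height := 10.0
  locale := "beta"
  version := 12
  blob := 0xC0DE
  label := "kappa"
  writer street: unmatched, discarded
  => decoded: {"codes": {"alt": -0.5}, "signature": 0xFF, "height": 10.0, "locale": "beta", "version": 12, "blob": 0xC0DE, "label": "kappa"}


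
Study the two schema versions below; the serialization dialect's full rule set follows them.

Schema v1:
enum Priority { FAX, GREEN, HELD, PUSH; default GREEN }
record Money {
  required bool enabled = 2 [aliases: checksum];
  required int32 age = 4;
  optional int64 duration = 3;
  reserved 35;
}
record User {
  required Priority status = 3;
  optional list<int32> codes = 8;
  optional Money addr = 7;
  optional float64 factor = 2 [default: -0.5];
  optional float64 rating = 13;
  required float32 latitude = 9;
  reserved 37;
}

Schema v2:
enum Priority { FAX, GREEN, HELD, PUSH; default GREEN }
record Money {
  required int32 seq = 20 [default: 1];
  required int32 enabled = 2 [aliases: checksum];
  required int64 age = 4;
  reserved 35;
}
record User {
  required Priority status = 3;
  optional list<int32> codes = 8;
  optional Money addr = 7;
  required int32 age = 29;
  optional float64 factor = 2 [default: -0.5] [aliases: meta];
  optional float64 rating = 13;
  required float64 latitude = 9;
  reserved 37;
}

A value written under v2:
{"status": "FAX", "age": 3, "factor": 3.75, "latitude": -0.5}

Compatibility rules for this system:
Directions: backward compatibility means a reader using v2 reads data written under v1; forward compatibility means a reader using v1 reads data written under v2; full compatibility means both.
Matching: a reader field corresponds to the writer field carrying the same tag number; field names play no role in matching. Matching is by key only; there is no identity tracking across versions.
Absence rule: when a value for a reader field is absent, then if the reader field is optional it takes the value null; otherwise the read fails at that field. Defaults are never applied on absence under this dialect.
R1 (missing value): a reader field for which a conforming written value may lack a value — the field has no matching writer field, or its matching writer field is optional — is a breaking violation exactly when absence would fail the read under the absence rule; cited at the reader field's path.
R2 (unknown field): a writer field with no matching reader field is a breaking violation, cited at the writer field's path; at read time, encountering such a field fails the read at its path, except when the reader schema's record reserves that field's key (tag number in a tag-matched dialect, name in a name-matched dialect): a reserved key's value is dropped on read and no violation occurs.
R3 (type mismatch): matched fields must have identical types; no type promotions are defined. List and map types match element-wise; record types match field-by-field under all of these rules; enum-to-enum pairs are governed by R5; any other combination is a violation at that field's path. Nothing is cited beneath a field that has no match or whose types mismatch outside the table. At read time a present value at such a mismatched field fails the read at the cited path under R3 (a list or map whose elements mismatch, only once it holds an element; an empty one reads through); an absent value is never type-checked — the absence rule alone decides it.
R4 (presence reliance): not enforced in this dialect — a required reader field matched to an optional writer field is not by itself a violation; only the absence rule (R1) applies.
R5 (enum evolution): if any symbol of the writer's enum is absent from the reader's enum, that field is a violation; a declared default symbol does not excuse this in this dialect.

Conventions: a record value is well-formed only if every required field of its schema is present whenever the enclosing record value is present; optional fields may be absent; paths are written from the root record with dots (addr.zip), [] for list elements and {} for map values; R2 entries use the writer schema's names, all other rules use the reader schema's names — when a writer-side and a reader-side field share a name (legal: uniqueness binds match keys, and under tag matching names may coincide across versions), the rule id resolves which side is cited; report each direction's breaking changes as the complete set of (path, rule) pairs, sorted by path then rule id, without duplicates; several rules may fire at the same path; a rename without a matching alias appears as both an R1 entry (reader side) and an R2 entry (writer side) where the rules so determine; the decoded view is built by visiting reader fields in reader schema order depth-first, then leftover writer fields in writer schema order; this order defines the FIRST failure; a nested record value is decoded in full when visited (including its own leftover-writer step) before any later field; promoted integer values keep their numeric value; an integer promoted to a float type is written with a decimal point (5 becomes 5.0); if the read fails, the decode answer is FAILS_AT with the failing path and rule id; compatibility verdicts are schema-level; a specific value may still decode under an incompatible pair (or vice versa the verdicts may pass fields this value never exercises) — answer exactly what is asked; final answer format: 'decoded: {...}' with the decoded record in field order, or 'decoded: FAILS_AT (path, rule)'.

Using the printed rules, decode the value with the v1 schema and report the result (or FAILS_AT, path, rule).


decoded: FAILS_AT (latitude, R3)

in User below, arrows point writer -> reader
decoding the User value with the v1 reader:
  status := "FAX"
  codes := null (absent, optional -> null)
  addr := null (absent, optional -> null)
  factor := 3.75
  rating := null (absent, optional -> null)
  read fails at latitude under R3
  => FAILS_AT (latitude, R3)
checking off the User differences that do not matter here:
  field enabled in record Money: type bool changed to int32 -> changes User's schema-level verdicts only — the decode of this value is the same
  added field seq to record Money: required int32, tag 20, default 1 (in v2 it sits immediately before enabled) -> changes User's schema-level verdicts only — the decode of this value is the same
  removed field duration from record Money -> changes User's schema-level verdicts only — the decode of this value is the same
  field age in record Money: type int32 changed to int64 -> changes User's schema-level verdicts only — the decode of this value is the same
  added field age to record User: required int32, tag 29 (in v2 it sits immediately before factor) -> changes User's schema-level verdicts only — the decode of this value is the same


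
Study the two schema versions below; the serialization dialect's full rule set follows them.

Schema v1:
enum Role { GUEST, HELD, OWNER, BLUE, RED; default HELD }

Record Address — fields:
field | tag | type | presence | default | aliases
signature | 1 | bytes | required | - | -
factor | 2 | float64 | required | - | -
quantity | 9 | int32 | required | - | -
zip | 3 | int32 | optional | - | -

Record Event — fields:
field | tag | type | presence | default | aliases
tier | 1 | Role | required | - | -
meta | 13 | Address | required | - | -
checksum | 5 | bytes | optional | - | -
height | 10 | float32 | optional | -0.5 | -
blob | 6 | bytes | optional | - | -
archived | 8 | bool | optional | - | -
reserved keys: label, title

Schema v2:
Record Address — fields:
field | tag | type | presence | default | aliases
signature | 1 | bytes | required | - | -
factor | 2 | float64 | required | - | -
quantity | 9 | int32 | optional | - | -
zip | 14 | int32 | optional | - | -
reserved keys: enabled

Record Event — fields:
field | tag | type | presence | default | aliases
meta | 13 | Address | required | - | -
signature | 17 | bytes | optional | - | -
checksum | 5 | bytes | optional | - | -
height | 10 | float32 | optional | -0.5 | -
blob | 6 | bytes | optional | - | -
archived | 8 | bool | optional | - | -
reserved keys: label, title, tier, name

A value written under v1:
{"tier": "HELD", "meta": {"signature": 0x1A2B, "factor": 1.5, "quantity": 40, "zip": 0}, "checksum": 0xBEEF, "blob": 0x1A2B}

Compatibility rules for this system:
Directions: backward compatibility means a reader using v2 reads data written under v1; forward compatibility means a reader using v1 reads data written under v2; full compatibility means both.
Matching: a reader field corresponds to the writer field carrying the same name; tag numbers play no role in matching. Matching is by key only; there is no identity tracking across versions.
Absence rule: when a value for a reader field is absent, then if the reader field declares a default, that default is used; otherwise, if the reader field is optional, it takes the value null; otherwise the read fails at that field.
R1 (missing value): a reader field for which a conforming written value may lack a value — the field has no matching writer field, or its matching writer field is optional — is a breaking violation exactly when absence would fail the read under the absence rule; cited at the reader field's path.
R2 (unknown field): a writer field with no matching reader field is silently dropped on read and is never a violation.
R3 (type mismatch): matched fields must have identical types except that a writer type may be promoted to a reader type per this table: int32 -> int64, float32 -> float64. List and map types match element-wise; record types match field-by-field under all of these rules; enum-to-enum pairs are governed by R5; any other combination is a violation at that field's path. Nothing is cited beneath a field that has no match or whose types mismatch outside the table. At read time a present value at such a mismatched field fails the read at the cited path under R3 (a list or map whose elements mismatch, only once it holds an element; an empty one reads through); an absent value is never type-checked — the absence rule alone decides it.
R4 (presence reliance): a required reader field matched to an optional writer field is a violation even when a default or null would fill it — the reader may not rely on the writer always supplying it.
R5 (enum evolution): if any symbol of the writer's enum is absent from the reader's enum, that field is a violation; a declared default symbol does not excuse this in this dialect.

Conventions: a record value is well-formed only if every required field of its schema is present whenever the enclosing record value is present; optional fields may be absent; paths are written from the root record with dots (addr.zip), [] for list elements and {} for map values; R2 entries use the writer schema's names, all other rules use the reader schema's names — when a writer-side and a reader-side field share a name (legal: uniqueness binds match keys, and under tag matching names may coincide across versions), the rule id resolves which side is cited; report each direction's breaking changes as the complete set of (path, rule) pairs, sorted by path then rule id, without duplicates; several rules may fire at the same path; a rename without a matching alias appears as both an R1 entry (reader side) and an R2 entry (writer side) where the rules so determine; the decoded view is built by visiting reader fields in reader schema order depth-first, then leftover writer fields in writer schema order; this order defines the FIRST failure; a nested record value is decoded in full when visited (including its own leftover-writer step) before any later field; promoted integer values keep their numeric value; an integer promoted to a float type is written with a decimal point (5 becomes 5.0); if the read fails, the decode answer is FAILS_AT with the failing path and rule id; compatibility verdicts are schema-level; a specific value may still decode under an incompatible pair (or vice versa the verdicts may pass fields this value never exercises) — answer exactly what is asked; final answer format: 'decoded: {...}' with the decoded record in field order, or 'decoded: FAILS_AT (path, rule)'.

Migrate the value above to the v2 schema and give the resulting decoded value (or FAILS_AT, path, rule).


decoded: {"meta": {"signature": 0x1A2B, "factor": 1.5, "quantity": 40, "zip": 0}, "signature": null, "checksum": 0xBEEF, "height": -0.5, "blob": 0x1A2B, "archived": null}

each type pair in Event: writer, then reader
decoding the Event value with the v2 reader:
  meta.signature := 0x1A2B
  meta.factor := 1.5
  meta.quantity := 40
  meta.zip := 0
  signature := null (absent, optional -> null)
  checksum := 0xBEEF
  height := -0.5 (absent -> default)
  blob := 0x1A2B
  archived := null (absent, optional -> null)
  writer tier: unknown -> dropped
  => decoded: {"meta": {"signature": 0x1A2B, "factor": 1.5, "quantity": 40, "zip": 0}, "signature": null, "checksum": 0xBEEF, "height": -0.5, "blob": 0x1A2B, "archived": null}
remaining Event differences; none change what is asked:
  field quantity in record Address: required changed to optional -> matters for Event compatibility verdicts, not for this value's decode
  field zip in record Address: tag 3 changed to 14 -> triggers nothing under the printed rules; the Event answer is the same either way


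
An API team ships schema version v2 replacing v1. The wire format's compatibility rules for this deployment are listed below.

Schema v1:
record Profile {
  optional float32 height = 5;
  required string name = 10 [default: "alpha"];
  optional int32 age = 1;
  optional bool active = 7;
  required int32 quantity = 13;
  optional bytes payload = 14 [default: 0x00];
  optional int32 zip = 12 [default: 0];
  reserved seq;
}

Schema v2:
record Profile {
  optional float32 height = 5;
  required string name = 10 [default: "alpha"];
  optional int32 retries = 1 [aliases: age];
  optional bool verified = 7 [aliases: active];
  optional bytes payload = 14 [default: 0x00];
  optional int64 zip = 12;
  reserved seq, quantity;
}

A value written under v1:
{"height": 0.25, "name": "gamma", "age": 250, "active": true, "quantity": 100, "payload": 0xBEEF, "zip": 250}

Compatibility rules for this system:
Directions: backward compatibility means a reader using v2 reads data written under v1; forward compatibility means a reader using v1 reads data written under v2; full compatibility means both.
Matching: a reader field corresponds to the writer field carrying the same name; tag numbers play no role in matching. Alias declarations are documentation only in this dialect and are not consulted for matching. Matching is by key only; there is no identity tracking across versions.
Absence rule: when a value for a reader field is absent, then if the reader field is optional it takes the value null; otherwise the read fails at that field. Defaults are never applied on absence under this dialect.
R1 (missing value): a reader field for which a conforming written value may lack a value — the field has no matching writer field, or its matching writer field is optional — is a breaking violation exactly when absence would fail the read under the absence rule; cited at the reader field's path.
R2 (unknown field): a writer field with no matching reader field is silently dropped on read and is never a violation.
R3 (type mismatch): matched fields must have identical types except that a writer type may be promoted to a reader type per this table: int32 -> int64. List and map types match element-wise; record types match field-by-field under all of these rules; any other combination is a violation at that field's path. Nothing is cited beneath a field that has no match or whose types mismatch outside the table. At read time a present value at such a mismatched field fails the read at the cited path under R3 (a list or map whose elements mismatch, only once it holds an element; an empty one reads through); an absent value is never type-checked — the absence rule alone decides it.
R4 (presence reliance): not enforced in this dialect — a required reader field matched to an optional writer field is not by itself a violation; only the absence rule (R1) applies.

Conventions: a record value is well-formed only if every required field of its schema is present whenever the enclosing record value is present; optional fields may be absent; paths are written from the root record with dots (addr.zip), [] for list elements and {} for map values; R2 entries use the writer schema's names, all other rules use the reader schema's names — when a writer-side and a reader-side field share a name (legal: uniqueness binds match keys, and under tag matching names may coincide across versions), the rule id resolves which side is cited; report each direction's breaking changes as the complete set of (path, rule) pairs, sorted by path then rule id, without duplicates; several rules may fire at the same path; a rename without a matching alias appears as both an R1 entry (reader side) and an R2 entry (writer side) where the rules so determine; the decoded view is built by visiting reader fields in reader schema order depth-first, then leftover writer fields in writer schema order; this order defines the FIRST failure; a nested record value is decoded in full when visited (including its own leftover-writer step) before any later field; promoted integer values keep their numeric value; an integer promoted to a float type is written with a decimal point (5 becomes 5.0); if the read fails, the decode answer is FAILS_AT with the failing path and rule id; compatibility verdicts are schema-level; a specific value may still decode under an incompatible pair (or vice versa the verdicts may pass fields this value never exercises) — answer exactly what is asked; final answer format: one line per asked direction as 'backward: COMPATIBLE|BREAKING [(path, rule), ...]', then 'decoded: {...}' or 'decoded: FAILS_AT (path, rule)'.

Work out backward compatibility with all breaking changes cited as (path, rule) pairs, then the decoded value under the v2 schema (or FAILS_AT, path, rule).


backward: COMPATIBLE []; decoded: {"height": 0.25, "name": "gamma", "retries": null, "verified": null, "payload": 0xBEEF, "zip": 250}

in Profile below, arrows point writer -> reader
backward for Profile (reader v2, writer v1):
  float32 -> float32, writer optional: height aligns to height
  string -> string, writer required: name aligns to name
  retries: no writer match
  verified: no writer match
  bytes -> bytes, writer optional: payload aligns to payload
  int32 -> int64, writer optional: zip aligns to zip
  age (writer side), unknown to reader
  active (writer side), unknown to reader
  quantity (writer side), unknown to reader
  => backward: COMPATIBLE
decode (reader v2):
  height := 0.25
  name := "gamma"
  retries := null (absent, optional -> null)
  verified := null (absent, optional -> null)
  payload := 0xBEEF
  zip := 250 (int32 -> int64)
  writer age: unknown -> dropped
  writer active: unknown -> dropped
  writer quantity: unknown -> dropped
  => decoded: {"height": 0.25, "name": "gamma", "retries": null, "verified": null, "payload": 0xBEEF, "zip": 250}
checking off the Profile differences that do not matter here:
  field zip in record Profile: type int32 changed to int64 (its default is dropped) -> matters only for Profile's forward compatibility — outside the asked direction


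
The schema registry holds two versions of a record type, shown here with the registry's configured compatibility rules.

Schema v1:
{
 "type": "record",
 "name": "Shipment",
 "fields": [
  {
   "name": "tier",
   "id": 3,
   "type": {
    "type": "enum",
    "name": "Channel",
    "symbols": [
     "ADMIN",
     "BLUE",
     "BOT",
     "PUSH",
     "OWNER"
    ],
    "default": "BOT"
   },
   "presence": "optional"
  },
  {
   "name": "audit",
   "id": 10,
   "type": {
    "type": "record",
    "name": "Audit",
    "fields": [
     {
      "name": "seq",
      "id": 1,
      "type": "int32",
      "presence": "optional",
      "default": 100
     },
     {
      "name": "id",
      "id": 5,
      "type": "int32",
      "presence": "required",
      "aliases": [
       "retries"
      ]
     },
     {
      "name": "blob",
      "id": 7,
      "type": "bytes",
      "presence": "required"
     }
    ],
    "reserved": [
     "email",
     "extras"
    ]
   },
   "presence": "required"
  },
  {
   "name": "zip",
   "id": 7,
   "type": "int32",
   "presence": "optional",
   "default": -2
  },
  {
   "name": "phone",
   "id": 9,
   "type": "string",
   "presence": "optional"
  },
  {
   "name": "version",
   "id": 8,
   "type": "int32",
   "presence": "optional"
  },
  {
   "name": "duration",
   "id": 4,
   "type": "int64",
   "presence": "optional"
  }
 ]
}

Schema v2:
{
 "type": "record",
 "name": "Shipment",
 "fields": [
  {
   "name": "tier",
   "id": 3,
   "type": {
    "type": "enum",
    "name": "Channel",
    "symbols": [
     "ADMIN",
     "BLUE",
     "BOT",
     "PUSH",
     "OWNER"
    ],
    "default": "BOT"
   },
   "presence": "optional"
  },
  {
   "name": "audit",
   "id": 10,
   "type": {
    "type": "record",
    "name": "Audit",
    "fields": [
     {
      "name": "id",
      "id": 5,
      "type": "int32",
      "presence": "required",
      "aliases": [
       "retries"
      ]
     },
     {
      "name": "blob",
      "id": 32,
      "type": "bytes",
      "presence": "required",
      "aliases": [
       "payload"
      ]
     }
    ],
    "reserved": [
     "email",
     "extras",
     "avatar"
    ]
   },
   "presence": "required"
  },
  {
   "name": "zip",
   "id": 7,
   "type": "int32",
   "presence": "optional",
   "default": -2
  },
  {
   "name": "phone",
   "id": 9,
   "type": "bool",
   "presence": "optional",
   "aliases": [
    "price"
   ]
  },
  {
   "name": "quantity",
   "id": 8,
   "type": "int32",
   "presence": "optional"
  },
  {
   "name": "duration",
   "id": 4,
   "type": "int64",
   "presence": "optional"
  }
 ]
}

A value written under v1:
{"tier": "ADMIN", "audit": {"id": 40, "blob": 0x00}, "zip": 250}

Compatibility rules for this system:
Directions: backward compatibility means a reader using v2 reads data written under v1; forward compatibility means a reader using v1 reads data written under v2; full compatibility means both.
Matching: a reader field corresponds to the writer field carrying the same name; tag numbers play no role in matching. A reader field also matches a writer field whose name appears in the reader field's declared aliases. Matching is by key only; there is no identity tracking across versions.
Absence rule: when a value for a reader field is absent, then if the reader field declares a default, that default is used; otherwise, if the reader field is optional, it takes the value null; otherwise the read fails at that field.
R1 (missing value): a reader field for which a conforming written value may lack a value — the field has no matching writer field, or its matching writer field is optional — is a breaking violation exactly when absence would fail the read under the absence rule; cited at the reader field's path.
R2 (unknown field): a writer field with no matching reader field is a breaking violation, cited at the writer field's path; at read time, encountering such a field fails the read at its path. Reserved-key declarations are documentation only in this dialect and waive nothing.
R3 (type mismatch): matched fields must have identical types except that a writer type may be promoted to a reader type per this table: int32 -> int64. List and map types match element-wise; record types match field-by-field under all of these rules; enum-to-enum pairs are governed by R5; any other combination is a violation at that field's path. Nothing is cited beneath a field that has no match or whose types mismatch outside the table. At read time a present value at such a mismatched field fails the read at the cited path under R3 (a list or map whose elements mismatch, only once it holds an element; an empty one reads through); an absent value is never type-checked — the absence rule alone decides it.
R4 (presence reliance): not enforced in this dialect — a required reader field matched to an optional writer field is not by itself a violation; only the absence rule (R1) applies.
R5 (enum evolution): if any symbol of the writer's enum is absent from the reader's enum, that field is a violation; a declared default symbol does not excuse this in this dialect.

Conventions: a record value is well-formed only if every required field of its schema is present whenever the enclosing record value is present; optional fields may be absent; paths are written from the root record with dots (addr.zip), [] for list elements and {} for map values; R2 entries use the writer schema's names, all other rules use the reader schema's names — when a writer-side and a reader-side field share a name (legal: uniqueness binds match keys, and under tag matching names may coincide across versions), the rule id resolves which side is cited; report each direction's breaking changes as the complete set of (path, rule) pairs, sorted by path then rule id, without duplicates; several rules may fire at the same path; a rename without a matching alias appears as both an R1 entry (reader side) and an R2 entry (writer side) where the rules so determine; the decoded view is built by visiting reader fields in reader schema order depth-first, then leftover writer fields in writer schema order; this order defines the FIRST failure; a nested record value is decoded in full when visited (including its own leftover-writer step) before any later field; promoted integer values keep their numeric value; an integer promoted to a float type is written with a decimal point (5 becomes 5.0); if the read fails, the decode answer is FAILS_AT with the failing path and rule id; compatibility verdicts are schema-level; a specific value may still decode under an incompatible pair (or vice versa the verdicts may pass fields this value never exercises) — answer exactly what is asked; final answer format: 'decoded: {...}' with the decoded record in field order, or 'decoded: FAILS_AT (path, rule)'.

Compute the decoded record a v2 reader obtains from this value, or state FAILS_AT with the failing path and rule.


each type pair in Shipment: writer, then reader
decode (reader v2):
  tier := "ADMIN"
  audit.id := 40
  audit.blob := 0x00
  zip := 250
  phone := null (not supplied -> null)
  quantity := null (not supplied -> null)
  duration := null (not supplied -> null)
  => decoded: {"tier": "ADMIN", "audit": {"id": 40, "blob": 0x00}, "zip": 250, "phone": null, "quantity": null, "duration": null}
checking off the Shipment differences that do not matter here:
  field phone in record Shipment: type string changed to bool -> affects the rule determinations only; this particular Shipment value decodes identically
  field blob in record Audit: tag 7 changed to 32 -> fires no rule on Shipment under this dialect and leaves the result unchanged

decoded: {"tier": "ADMIN", "audit": {"id": 40, "blob": 0x00}, "zip": 250, "phone": null, "quantity": null, "duration": null}
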